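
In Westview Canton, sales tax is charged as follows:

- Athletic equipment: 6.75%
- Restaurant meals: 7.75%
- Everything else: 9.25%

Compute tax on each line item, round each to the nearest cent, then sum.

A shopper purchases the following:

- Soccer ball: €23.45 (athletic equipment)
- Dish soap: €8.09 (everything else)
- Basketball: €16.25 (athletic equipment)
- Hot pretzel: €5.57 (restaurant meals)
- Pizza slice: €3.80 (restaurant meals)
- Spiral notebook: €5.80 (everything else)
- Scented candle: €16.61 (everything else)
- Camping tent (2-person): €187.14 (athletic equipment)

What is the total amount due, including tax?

€285.57

Soccer ball €23.45: athletic equipment → 6.75% → €1.58
Dish soap €8.09: everything else → 9.25% → €0.75
Basketball €16.25: athletic equipment → 6.75% → €1.10
Hot pretzel €5.57: restaurant meals → 7.75% → €0.43
Pizza slice €3.80: restaurant meals → 7.75% → €0.29
Spiral notebook €5.80: everything else → 9.25% → €0.54
Scented candle €16.61: everything else → 9.25% → €1.54
Camping tent (2-person) €187.14: athletic equipment → 6.75% → €12.63
Subtotal = €266.71; tax = €18.86; total due = €285.57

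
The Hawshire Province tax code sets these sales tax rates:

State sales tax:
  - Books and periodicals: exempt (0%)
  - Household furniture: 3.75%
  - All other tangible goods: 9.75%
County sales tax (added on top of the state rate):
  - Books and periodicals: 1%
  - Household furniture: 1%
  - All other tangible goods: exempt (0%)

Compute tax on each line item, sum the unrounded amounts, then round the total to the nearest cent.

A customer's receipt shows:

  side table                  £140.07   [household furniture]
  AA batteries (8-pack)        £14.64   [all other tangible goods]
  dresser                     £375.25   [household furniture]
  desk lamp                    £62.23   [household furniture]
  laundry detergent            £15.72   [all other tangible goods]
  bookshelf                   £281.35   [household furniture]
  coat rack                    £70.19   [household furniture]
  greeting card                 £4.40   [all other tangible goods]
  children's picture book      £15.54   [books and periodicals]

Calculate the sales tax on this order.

Side table £140.07: household furniture → 3.75% + 1% county = 4.75% → £6.653325
AA batteries (8-pack) £14.64: all other tangible goods → 9.75% + 0% county = 9.75% → £1.4274
Dresser £375.25: household furniture → 3.75% + 1% county = 4.75% → £17.824375
Desk lamp £62.23: household furniture → 3.75% + 1% county = 4.75% → £2.955925
Laundry detergent £15.72: all other tangible goods → 9.75% + 0% county = 9.75% → £1.5327
Bookshelf £281.35: household furniture → 3.75% + 1% county = 4.75% → £13.364125
Coat rack £70.19: household furniture → 3.75% + 1% county = 4.75% → £3.334025
Greeting card £4.40: all other tangible goods → 9.75% + 0% county = 9.75% → £0.429
Children's picture book £15.54: books and periodicals → 0% + 1% county = 1% → £0.1554
Unrounded tax sum = £47.676275 → £47.68

£47.68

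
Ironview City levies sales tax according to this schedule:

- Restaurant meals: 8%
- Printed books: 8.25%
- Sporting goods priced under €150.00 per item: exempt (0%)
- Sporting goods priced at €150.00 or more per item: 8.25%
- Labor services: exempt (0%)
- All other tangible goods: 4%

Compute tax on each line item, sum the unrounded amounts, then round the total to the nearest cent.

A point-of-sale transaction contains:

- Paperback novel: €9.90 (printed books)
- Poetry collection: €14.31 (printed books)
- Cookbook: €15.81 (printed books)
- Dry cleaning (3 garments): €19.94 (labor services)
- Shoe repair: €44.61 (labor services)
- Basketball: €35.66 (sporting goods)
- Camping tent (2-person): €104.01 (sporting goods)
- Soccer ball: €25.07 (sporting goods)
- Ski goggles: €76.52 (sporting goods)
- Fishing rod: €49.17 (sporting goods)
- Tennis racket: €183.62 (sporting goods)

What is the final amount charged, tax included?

Paperback novel €9.90: printed books → 8.25% → €0.81675
Poetry collection €14.31: printed books → 8.25% → €1.180575
Cookbook €15.81: printed books → 8.25% → €1.304325
Dry cleaning (3 garments) €19.94: labor services → 0% → €0.00
Shoe repair €44.61: labor services → 0% → €0.00
Basketball €35.66: sporting goods, under €150.00 → 0% → €0.00
Camping tent (2-person) €104.01: sporting goods, under €150.00 → 0% → €0.00
Soccer ball €25.07: sporting goods, under €150.00 → 0% → €0.00
Ski goggles €76.52: sporting goods, under €150.00 → 0% → €0.00
Fishing rod €49.17: sporting goods, under €150.00 → 0% → €0.00
Tennis racket €183.62: sporting goods, €150.00 or more → 8.25% → €15.14865
Subtotal = €578.62; unrounded tax = €18.4503 → €18.45; total due = €597.07

€597.07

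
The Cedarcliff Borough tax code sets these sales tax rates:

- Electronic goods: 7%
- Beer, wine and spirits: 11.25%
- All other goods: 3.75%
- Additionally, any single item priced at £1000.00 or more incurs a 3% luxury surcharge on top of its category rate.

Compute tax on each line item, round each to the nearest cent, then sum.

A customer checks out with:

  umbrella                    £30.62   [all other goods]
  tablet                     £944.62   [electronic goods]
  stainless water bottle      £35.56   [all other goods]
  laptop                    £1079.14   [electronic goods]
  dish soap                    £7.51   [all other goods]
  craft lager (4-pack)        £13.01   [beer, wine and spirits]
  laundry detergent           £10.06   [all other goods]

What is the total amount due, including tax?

£2299.15

Umbrella £30.62: all other goods → 3.75% → £1.15
Tablet £944.62: electronic goods → 7% → £66.12
Stainless water bottle £35.56: all other goods → 3.75% → £1.33
Laptop £1079.14: electronic goods → 7% + 3% surcharge = 10% → £107.91
Dish soap £7.51: all other goods → 3.75% → £0.28
Craft lager (4-pack) £13.01: beer, wine and spirits → 11.25% → £1.46
Laundry detergent £10.06: all other goods → 3.75% → £0.38
Subtotal = £2120.52; tax = £178.63; total due = £2299.15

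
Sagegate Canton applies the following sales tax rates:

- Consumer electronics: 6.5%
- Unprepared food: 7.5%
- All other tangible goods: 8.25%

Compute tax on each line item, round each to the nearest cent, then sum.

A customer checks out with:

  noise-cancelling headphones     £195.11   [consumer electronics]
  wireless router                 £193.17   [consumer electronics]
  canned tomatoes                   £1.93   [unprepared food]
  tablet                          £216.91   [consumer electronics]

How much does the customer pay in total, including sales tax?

Noise-cancelling headphones £195.11: consumer electronics → 6.5% → £12.68
Wireless router £193.17: consumer electronics → 6.5% → £12.56
Canned tomatoes £1.93: unprepared food → 7.5% → £0.14
Tablet £216.91: consumer electronics → 6.5% → £14.10
Subtotal = £607.12; tax = £39.48; total due = £646.60

£646.60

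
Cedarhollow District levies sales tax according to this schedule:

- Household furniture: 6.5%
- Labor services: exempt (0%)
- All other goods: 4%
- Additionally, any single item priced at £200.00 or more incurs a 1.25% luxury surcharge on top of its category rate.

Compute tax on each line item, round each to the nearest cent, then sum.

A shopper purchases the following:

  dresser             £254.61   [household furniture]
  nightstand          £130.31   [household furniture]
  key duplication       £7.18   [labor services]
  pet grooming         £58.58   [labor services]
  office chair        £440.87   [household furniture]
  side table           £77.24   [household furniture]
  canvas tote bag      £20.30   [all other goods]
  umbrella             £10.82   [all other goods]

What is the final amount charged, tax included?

Dresser £254.61: household furniture → 6.5% + 1.25% surcharge = 7.75% → £19.73
Nightstand £130.31: household furniture → 6.5% → £8.47
Key duplication £7.18: labor services → 0% → £0.00
Pet grooming £58.58: labor services → 0% → £0.00
Office chair £440.87: household furniture → 6.5% + 1.25% surcharge = 7.75% → £34.17
Side table £77.24: household furniture → 6.5% → £5.02
Canvas tote bag £20.30: all other goods → 4% → £0.81
Umbrella £10.82: all other goods → 4% → £0.43
Subtotal = £999.91; tax = £68.63; total due = £1068.54

£1068.54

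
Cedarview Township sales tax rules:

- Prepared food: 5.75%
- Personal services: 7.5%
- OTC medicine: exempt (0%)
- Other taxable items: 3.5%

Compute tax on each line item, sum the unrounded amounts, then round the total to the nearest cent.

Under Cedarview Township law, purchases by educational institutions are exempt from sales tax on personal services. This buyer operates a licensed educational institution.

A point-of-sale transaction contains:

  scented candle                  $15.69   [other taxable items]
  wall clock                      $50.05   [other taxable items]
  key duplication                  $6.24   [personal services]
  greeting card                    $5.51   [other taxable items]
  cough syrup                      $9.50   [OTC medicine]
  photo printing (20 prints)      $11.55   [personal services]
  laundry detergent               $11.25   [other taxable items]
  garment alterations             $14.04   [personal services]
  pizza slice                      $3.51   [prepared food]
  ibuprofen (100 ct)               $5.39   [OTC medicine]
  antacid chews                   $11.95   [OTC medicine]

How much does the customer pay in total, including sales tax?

Scented candle $15.69: other taxable items → 3.5% → $0.54915
Wall clock $50.05: other taxable items → 3.5% → $1.75175
Key duplication $6.24: personal services, buyer-exempt → 0% → $0.00
Greeting card $5.51: other taxable items → 3.5% → $0.19285
Cough syrup $9.50: OTC medicine → 0% → $0.00
Photo printing (20 prints) $11.55: personal services, buyer-exempt → 0% → $0.00
Laundry detergent $11.25: other taxable items → 3.5% → $0.39375
Garment alterations $14.04: personal services, buyer-exempt → 0% → $0.00
Pizza slice $3.51: prepared food → 5.75% → $0.201825
Ibuprofen (100 ct) $5.39: OTC medicine → 0% → $0.00
Antacid chews $11.95: OTC medicine → 0% → $0.00
Subtotal = $144.68; unrounded tax = $3.089325 → $3.09; total due = $147.77

$147.77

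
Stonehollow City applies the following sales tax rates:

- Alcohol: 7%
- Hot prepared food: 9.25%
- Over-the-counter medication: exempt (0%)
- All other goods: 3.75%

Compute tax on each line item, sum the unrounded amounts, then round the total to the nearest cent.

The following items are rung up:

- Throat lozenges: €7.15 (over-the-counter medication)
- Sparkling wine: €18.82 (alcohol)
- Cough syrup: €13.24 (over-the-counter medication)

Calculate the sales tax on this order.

Throat lozenges €7.15: over-the-counter medication → 0% → €0.00
Sparkling wine €18.82: alcohol → 7% → €1.3174
Cough syrup €13.24: over-the-counter medication → 0% → €0.00
Unrounded tax sum = €1.3174 → €1.32

€1.32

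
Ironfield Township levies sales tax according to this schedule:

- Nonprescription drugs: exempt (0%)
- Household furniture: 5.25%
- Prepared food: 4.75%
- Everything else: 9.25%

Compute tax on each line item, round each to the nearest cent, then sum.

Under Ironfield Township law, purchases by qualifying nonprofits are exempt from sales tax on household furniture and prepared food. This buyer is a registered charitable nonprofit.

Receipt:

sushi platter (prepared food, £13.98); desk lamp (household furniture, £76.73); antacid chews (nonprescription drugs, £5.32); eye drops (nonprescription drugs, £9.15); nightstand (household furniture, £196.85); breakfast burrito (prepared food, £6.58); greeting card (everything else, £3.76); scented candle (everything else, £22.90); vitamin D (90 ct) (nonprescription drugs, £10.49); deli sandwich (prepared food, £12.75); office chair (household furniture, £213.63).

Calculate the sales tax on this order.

Sushi platter £13.98: prepared food, buyer-exempt → 0% → £0.00
Desk lamp £76.73: household furniture, buyer-exempt → 0% → £0.00
Antacid chews £5.32: nonprescription drugs → 0% → £0.00
Eye drops £9.15: nonprescription drugs → 0% → £0.00
Nightstand £196.85: household furniture, buyer-exempt → 0% → £0.00
Breakfast burrito £6.58: prepared food, buyer-exempt → 0% → £0.00
Greeting card £3.76: everything else → 9.25% → £0.35
Scented candle £22.90: everything else → 9.25% → £2.12
Vitamin D (90 ct) £10.49: nonprescription drugs → 0% → £0.00
Deli sandwich £12.75: prepared food, buyer-exempt → 0% → £0.00
Office chair £213.63: household furniture, buyer-exempt → 0% → £0.00
Total tax = £0.35 + £2.12 = £2.47

£2.47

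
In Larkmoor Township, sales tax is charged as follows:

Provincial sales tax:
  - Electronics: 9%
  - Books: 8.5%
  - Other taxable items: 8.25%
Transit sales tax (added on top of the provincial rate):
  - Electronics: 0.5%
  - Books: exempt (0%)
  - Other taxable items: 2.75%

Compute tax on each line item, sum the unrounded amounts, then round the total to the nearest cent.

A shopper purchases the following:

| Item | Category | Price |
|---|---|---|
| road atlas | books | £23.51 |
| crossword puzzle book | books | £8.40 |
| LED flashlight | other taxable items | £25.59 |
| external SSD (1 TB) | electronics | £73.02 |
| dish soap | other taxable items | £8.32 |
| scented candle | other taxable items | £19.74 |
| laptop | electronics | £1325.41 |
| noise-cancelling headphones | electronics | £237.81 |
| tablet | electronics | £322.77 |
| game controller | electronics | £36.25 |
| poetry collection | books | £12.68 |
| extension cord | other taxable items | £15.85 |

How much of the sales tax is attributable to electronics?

External SSD (1 TB) £73.02: electronics → 9% + 0.5% transit = 9.5% → £6.9369
Laptop £1325.41: electronics → 9% + 0.5% transit = 9.5% → £125.91395
Noise-cancelling headphones £237.81: electronics → 9% + 0.5% transit = 9.5% → £22.59195
Tablet £322.77: electronics → 9% + 0.5% transit = 9.5% → £30.66315
Game controller £36.25: electronics → 9% + 0.5% transit = 9.5% → £3.44375
Tax on electronics: unrounded sum = £189.5497 → £189.55

£189.55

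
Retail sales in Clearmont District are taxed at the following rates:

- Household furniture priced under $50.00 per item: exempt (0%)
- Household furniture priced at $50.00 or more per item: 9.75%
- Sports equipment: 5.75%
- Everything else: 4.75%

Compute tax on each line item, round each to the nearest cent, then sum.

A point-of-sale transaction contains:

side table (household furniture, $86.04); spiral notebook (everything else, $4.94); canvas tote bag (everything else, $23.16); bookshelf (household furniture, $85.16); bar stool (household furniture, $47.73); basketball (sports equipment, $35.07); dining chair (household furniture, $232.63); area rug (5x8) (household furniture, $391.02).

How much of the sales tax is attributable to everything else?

$1.33

Spiral notebook $4.94: everything else → 4.75% → $0.23
Canvas tote bag $23.16: everything else → 4.75% → $1.10
Tax on everything else = $0.23 + $1.10 = $1.33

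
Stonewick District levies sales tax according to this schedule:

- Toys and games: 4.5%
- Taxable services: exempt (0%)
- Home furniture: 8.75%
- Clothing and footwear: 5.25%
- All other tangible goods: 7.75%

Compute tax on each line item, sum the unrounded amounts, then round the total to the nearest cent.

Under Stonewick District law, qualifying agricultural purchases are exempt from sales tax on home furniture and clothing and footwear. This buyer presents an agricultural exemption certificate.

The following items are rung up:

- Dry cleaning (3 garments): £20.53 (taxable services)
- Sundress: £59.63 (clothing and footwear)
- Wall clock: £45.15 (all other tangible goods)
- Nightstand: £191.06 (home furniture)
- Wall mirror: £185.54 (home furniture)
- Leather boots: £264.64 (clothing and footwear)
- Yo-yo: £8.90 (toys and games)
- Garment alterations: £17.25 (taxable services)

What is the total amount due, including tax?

Dry cleaning (3 garments) £20.53: taxable services → 0% → £0.00
Sundress £59.63: clothing and footwear, buyer-exempt → 0% → £0.00
Wall clock £45.15: all other tangible goods → 7.75% → £3.499125
Nightstand £191.06: home furniture, buyer-exempt → 0% → £0.00
Wall mirror £185.54: home furniture, buyer-exempt → 0% → £0.00
Leather boots £264.64: clothing and footwear, buyer-exempt → 0% → £0.00
Yo-yo £8.90: toys and games → 4.5% → £0.4005
Garment alterations £17.25: taxable services → 0% → £0.00
Subtotal = £792.70; unrounded tax = £3.899625 → £3.90; total due = £796.60

£796.60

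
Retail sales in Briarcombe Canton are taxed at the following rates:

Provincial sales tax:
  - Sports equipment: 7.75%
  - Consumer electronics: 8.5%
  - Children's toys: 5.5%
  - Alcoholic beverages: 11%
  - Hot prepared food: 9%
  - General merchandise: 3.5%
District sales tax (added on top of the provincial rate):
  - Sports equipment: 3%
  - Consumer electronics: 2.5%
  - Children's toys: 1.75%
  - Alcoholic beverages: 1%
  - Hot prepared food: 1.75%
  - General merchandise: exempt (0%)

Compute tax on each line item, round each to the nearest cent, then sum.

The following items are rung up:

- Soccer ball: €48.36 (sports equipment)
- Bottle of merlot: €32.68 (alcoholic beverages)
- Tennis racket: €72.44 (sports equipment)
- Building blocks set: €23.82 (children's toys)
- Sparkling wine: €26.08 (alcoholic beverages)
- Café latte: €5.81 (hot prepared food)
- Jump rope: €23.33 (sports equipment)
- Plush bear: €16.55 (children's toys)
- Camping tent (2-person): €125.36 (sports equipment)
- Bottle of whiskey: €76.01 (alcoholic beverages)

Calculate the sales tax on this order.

Soccer ball €48.36: sports equipment → 7.75% + 3% district = 10.75% → €5.20
Bottle of merlot €32.68: alcoholic beverages → 11% + 1% district = 12% → €3.92
Tennis racket €72.44: sports equipment → 7.75% + 3% district = 10.75% → €7.79
Building blocks set €23.82: children's toys → 5.5% + 1.75% district = 7.25% → €1.73
Sparkling wine €26.08: alcoholic beverages → 11% + 1% district = 12% → €3.13
Café latte €5.81: hot prepared food → 9% + 1.75% district = 10.75% → €0.62
Jump rope €23.33: sports equipment → 7.75% + 3% district = 10.75% → €2.51
Plush bear €16.55: children's toys → 5.5% + 1.75% district = 7.25% → €1.20
Camping tent (2-person) €125.36: sports equipment → 7.75% + 3% district = 10.75% → €13.48
Bottle of whiskey €76.01: alcoholic beverages → 11% + 1% district = 12% → €9.12
Total tax = €5.20 + €3.92 + €7.79 + €1.73 + €3.13 + €0.62 + €2.51 + €1.20 + €13.48 + €9.12 = €48.70

€48.70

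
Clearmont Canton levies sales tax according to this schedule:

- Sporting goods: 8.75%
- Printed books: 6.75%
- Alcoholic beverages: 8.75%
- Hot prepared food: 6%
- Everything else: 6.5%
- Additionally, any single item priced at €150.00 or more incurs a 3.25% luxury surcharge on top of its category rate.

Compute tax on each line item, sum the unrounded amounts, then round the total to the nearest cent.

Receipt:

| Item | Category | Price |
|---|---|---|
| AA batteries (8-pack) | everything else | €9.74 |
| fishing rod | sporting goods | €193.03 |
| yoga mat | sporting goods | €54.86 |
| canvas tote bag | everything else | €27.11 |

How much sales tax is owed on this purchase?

€30.36

AA batteries (8-pack) €9.74: everything else → 6.5% → €0.6331
Fishing rod €193.03: sporting goods → 8.75% + 3.25% surcharge = 12% → €23.1636
Yoga mat €54.86: sporting goods → 8.75% → €4.80025
Canvas tote bag €27.11: everything else → 6.5% → €1.76215
Unrounded tax sum = €30.3591 → €30.36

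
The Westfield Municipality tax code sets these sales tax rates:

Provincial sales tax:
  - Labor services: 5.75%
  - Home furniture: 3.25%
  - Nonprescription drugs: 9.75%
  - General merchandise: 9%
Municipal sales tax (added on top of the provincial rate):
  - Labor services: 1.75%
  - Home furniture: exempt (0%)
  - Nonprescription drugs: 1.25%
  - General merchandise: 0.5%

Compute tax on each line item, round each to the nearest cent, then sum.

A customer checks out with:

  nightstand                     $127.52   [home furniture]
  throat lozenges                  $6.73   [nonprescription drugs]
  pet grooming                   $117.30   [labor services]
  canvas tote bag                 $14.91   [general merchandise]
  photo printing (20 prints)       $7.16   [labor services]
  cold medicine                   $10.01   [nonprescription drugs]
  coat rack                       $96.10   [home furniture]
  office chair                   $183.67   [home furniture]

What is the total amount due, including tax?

$589.23

Nightstand $127.52: home furniture → 3.25% + 0% municipal = 3.25% → $4.14
Throat lozenges $6.73: nonprescription drugs → 9.75% + 1.25% municipal = 11% → $0.74
Pet grooming $117.30: labor services → 5.75% + 1.75% municipal = 7.5% → $8.80
Canvas tote bag $14.91: general merchandise → 9% + 0.5% municipal = 9.5% → $1.42
Photo printing (20 prints) $7.16: labor services → 5.75% + 1.75% municipal = 7.5% → $0.54
Cold medicine $10.01: nonprescription drugs → 9.75% + 1.25% municipal = 11% → $1.10
Coat rack $96.10: home furniture → 3.25% + 0% municipal = 3.25% → $3.12
Office chair $183.67: home furniture → 3.25% + 0% municipal = 3.25% → $5.97
Subtotal = $563.40; tax = $25.83; total due = $589.23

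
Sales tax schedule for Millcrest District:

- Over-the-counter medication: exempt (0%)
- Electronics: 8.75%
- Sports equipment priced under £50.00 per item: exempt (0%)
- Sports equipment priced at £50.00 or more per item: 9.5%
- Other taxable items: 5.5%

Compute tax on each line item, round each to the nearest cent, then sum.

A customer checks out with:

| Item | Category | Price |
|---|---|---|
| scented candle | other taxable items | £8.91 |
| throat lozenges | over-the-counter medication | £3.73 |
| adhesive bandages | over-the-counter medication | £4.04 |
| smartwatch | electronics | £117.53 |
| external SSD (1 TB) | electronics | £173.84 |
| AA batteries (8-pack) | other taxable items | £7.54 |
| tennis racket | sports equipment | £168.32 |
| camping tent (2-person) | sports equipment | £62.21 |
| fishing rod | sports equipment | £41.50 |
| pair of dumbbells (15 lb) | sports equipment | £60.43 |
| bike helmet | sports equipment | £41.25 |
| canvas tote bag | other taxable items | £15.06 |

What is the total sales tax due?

Scented candle £8.91: other taxable items → 5.5% → £0.49
Throat lozenges £3.73: over-the-counter medication → 0% → £0.00
Adhesive bandages £4.04: over-the-counter medication → 0% → £0.00
Smartwatch £117.53: electronics → 8.75% → £10.28
External SSD (1 TB) £173.84: electronics → 8.75% → £15.21
AA batteries (8-pack) £7.54: other taxable items → 5.5% → £0.41
Tennis racket £168.32: sports equipment, £50.00 or more → 9.5% → £15.99
Camping tent (2-person) £62.21: sports equipment, £50.00 or more → 9.5% → £5.91
Fishing rod £41.50: sports equipment, under £50.00 → 0% → £0.00
Pair of dumbbells (15 lb) £60.43: sports equipment, £50.00 or more → 9.5% → £5.74
Bike helmet £41.25: sports equipment, under £50.00 → 0% → £0.00
Canvas tote bag £15.06: other taxable items → 5.5% → £0.83
Total tax = £0.49 + £10.28 + £15.21 + £0.41 + £15.99 + £5.91 + £5.74 + £0.83 = £54.86

£54.86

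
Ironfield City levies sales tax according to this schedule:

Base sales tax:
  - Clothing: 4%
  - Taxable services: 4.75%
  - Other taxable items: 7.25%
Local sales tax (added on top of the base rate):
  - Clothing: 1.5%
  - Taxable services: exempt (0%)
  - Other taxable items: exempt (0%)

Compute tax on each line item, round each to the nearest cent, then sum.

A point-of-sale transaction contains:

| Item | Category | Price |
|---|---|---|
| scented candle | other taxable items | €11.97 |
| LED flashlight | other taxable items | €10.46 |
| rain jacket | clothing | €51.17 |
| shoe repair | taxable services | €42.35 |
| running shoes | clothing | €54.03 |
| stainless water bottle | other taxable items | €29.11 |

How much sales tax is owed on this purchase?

€11.53

Scented candle €11.97: other taxable items → 7.25% + 0% local = 7.25% → €0.87
LED flashlight €10.46: other taxable items → 7.25% + 0% local = 7.25% → €0.76
Rain jacket €51.17: clothing → 4% + 1.5% local = 5.5% → €2.81
Shoe repair €42.35: taxable services → 4.75% + 0% local = 4.75% → €2.01
Running shoes €54.03: clothing → 4% + 1.5% local = 5.5% → €2.97
Stainless water bottle €29.11: other taxable items → 7.25% + 0% local = 7.25% → €2.11
Total tax = €0.87 + €0.76 + €2.81 + €2.01 + €2.97 + €2.11 = €11.53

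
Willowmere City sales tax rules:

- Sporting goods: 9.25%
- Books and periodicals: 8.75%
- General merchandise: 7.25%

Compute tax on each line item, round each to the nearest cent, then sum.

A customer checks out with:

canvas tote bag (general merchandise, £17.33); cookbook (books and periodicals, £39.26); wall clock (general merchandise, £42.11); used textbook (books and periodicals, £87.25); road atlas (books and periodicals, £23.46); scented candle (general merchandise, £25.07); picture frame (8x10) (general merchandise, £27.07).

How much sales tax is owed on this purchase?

Canvas tote bag £17.33: general merchandise → 7.25% → £1.26
Cookbook £39.26: books and periodicals → 8.75% → £3.44
Wall clock £42.11: general merchandise → 7.25% → £3.05
Used textbook £87.25: books and periodicals → 8.75% → £7.63
Road atlas £23.46: books and periodicals → 8.75% → £2.05
Scented candle £25.07: general merchandise → 7.25% → £1.82
Picture frame (8x10) £27.07: general merchandise → 7.25% → £1.96
Total tax = £1.26 + £3.44 + £3.05 + £7.63 + £2.05 + £1.82 + £1.96 = £21.21

£21.21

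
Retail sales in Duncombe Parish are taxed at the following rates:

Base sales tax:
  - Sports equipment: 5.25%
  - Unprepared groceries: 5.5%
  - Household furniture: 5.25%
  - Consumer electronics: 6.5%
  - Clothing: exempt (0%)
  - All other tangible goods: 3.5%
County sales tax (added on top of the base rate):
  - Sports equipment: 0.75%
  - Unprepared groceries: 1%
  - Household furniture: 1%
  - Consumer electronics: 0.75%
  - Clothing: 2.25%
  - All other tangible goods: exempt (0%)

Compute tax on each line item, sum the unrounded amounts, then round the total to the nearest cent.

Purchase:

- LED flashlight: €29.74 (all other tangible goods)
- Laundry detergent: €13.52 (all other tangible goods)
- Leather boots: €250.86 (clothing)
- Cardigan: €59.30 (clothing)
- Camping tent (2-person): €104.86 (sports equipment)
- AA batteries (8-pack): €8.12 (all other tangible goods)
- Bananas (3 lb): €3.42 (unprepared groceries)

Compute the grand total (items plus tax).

LED flashlight €29.74: all other tangible goods → 3.5% + 0% county = 3.5% → €1.0409
Laundry detergent €13.52: all other tangible goods → 3.5% + 0% county = 3.5% → €0.4732
Leather boots €250.86: clothing → 0% + 2.25% county = 2.25% → €5.64435
Cardigan €59.30: clothing → 0% + 2.25% county = 2.25% → €1.33425
Camping tent (2-person) €104.86: sports equipment → 5.25% + 0.75% county = 6% → €6.2916
AA batteries (8-pack) €8.12: all other tangible goods → 3.5% + 0% county = 3.5% → €0.2842
Bananas (3 lb) €3.42: unprepared groceries → 5.5% + 1% county = 6.5% → €0.2223
Subtotal = €469.82; unrounded tax = €15.2908 → €15.29; total due = €485.11

€485.11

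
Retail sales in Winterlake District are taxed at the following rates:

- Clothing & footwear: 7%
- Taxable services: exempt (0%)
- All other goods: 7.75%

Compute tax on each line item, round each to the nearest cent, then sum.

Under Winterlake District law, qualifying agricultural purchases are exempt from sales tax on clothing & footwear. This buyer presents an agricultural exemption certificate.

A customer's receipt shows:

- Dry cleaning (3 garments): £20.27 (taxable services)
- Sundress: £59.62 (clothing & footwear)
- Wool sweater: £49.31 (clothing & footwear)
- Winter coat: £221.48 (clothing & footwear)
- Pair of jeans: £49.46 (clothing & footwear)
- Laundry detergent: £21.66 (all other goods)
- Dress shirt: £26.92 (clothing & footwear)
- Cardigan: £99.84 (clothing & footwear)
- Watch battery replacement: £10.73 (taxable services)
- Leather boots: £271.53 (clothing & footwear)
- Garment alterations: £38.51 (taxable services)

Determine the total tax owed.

£1.68

Dry cleaning (3 garments) £20.27: taxable services → 0% → £0.00
Sundress £59.62: clothing & footwear, buyer-exempt → 0% → £0.00
Wool sweater £49.31: clothing & footwear, buyer-exempt → 0% → £0.00
Winter coat £221.48: clothing & footwear, buyer-exempt → 0% → £0.00
Pair of jeans £49.46: clothing & footwear, buyer-exempt → 0% → £0.00
Laundry detergent £21.66: all other goods → 7.75% → £1.68
Dress shirt £26.92: clothing & footwear, buyer-exempt → 0% → £0.00
Cardigan £99.84: clothing & footwear, buyer-exempt → 0% → £0.00
Watch battery replacement £10.73: taxable services → 0% → £0.00
Leather boots £271.53: clothing & footwear, buyer-exempt → 0% → £0.00
Garment alterations £38.51: taxable services → 0% → £0.00
Total tax = £1.68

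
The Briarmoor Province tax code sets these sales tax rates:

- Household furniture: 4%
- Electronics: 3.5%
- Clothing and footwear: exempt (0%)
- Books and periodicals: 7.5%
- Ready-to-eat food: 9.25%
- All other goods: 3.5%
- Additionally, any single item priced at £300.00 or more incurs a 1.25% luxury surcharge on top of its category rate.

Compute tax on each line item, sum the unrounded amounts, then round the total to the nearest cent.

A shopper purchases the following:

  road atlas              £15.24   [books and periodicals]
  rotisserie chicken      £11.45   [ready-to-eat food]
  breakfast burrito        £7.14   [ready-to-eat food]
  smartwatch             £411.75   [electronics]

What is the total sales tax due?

£22.42

Road atlas £15.24: books and periodicals → 7.5% → £1.143
Rotisserie chicken £11.45: ready-to-eat food → 9.25% → £1.059125
Breakfast burrito £7.14: ready-to-eat food → 9.25% → £0.66045
Smartwatch £411.75: electronics → 3.5% + 1.25% surcharge = 4.75% → £19.558125
Unrounded tax sum = £22.4207 → £22.42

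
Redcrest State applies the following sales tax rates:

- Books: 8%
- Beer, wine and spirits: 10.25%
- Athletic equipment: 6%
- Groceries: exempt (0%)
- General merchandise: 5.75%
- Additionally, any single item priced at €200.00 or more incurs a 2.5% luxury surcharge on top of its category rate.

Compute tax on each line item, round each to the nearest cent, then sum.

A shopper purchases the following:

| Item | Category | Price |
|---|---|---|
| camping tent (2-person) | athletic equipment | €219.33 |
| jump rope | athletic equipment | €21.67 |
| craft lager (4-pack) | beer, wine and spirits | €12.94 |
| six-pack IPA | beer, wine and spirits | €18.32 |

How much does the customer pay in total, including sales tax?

Camping tent (2-person) €219.33: athletic equipment → 6% + 2.5% surcharge = 8.5% → €18.64
Jump rope €21.67: athletic equipment → 6% → €1.30
Craft lager (4-pack) €12.94: beer, wine and spirits → 10.25% → €1.33
Six-pack IPA €18.32: beer, wine and spirits → 10.25% → €1.88
Subtotal = €272.26; tax = €23.15; total due = €295.41

€295.41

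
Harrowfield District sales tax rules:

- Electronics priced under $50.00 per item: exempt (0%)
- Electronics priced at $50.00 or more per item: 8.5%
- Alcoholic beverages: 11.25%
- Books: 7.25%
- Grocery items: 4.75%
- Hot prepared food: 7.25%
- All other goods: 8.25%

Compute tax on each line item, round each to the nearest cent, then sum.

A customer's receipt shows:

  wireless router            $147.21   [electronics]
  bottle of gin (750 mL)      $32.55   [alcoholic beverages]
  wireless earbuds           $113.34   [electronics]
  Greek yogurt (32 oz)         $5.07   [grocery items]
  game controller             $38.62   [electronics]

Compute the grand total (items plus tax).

Wireless router $147.21: electronics, $50.00 or more → 8.5% → $12.51
Bottle of gin (750 mL) $32.55: alcoholic beverages → 11.25% → $3.66
Wireless earbuds $113.34: electronics, $50.00 or more → 8.5% → $9.63
Greek yogurt (32 oz) $5.07: grocery items → 4.75% → $0.24
Game controller $38.62: electronics, under $50.00 → 0% → $0.00
Subtotal = $336.79; tax = $26.04; total due = $362.83

$362.83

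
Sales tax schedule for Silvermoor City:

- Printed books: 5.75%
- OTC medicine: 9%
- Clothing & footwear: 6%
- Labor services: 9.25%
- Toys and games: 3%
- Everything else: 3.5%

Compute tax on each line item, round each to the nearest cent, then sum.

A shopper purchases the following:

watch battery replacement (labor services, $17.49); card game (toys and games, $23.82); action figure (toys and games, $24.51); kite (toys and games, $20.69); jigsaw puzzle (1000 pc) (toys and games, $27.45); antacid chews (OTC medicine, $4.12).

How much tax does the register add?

Watch battery replacement $17.49: labor services → 9.25% → $1.62
Card game $23.82: toys and games → 3% → $0.71
Action figure $24.51: toys and games → 3% → $0.74
Kite $20.69: toys and games → 3% → $0.62
Jigsaw puzzle (1000 pc) $27.45: toys and games → 3% → $0.82
Antacid chews $4.12: OTC medicine → 9% → $0.37
Total tax = $1.62 + $0.71 + $0.74 + $0.62 + $0.82 + $0.37 = $4.88

$4.88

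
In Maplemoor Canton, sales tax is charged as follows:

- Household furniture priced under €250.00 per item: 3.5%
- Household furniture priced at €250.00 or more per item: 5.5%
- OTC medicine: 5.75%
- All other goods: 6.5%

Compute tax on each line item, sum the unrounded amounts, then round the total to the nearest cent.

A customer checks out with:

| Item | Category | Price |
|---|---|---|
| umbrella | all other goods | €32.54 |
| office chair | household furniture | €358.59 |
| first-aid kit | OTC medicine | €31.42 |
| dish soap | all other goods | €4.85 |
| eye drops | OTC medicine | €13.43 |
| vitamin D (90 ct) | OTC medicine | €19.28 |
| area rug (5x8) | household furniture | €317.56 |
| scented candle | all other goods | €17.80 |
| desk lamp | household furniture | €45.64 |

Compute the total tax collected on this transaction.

€46.06

Umbrella €32.54: all other goods → 6.5% → €2.1151
Office chair €358.59: household furniture, €250.00 or more → 5.5% → €19.72245
First-aid kit €31.42: OTC medicine → 5.75% → €1.80665
Dish soap €4.85: all other goods → 6.5% → €0.31525
Eye drops €13.43: OTC medicine → 5.75% → €0.772225
Vitamin D (90 ct) €19.28: OTC medicine → 5.75% → €1.1086
Area rug (5x8) €317.56: household furniture, €250.00 or more → 5.5% → €17.4658
Scented candle €17.80: all other goods → 6.5% → €1.157
Desk lamp €45.64: household furniture, under €250.00 → 3.5% → €1.5974
Unrounded tax sum = €46.060475 → €46.06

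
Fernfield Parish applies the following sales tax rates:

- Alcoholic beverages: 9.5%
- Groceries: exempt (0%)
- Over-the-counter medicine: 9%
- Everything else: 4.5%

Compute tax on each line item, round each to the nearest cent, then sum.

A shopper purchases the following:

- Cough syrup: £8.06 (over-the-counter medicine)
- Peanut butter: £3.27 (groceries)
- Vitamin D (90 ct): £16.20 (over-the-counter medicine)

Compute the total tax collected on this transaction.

£2.19

Cough syrup £8.06: over-the-counter medicine → 9% → £0.73
Peanut butter £3.27: groceries → 0% → £0.00
Vitamin D (90 ct) £16.20: over-the-counter medicine → 9% → £1.46
Total tax = £0.73 + £1.46 = £2.19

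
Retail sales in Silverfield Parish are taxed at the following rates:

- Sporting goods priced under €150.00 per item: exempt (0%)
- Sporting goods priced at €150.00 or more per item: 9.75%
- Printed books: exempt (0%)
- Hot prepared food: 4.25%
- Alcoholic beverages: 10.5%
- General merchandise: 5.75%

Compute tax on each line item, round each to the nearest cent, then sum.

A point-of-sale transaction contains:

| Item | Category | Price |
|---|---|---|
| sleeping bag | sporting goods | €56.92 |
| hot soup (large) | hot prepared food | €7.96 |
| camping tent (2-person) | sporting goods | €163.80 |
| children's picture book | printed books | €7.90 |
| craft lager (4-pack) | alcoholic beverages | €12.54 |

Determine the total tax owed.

Sleeping bag €56.92: sporting goods, under €150.00 → 0% → €0.00
Hot soup (large) €7.96: hot prepared food → 4.25% → €0.34
Camping tent (2-person) €163.80: sporting goods, €150.00 or more → 9.75% → €15.97
Children's picture book €7.90: printed books → 0% → €0.00
Craft lager (4-pack) €12.54: alcoholic beverages → 10.5% → €1.32
Total tax = €0.34 + €15.97 + €1.32 = €17.63

€17.63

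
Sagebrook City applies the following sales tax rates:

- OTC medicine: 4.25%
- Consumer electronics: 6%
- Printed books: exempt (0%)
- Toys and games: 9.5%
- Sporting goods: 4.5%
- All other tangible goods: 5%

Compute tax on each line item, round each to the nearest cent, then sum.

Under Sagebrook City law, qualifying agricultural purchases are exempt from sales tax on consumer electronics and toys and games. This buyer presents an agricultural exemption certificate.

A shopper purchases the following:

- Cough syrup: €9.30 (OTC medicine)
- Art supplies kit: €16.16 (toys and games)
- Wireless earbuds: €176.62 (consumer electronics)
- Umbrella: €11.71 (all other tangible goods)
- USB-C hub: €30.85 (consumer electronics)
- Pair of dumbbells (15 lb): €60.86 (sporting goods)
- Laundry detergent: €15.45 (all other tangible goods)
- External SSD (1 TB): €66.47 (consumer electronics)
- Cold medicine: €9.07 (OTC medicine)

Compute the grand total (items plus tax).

€401.38

Cough syrup €9.30: OTC medicine → 4.25% → €0.40
Art supplies kit €16.16: toys and games, buyer-exempt → 0% → €0.00
Wireless earbuds €176.62: consumer electronics, buyer-exempt → 0% → €0.00
Umbrella €11.71: all other tangible goods → 5% → €0.59
USB-C hub €30.85: consumer electronics, buyer-exempt → 0% → €0.00
Pair of dumbbells (15 lb) €60.86: sporting goods → 4.5% → €2.74
Laundry detergent €15.45: all other tangible goods → 5% → €0.77
External SSD (1 TB) €66.47: consumer electronics, buyer-exempt → 0% → €0.00
Cold medicine €9.07: OTC medicine → 4.25% → €0.39
Subtotal = €396.49; tax = €4.89; total due = €401.38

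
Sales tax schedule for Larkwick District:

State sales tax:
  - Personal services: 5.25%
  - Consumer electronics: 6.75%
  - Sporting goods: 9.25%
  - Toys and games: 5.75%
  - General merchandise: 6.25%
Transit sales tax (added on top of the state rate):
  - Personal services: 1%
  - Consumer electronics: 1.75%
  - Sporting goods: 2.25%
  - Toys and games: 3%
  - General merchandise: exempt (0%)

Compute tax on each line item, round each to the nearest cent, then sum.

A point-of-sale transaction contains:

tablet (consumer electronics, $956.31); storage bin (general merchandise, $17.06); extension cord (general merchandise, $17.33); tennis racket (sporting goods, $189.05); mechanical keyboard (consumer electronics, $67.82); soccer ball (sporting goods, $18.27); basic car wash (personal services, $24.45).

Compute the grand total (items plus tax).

$1404.86

Tablet $956.31: consumer electronics → 6.75% + 1.75% transit = 8.5% → $81.29
Storage bin $17.06: general merchandise → 6.25% + 0% transit = 6.25% → $1.07
Extension cord $17.33: general merchandise → 6.25% + 0% transit = 6.25% → $1.08
Tennis racket $189.05: sporting goods → 9.25% + 2.25% transit = 11.5% → $21.74
Mechanical keyboard $67.82: consumer electronics → 6.75% + 1.75% transit = 8.5% → $5.76
Soccer ball $18.27: sporting goods → 9.25% + 2.25% transit = 11.5% → $2.10
Basic car wash $24.45: personal services → 5.25% + 1% transit = 6.25% → $1.53
Subtotal = $1290.29; tax = $114.57; total due = $1404.86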